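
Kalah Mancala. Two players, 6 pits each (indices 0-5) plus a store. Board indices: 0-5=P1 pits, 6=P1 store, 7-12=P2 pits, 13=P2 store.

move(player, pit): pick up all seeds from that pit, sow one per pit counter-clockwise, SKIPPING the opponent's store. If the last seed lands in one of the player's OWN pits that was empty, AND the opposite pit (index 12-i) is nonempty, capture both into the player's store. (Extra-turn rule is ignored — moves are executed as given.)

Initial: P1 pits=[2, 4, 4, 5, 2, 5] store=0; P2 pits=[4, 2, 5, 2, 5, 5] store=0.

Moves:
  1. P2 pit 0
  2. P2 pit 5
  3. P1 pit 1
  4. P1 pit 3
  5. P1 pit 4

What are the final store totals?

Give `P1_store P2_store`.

Move 1: P2 pit0 -> P1=[2,4,4,5,2,5](0) P2=[0,3,6,3,6,5](0)
Move 2: P2 pit5 -> P1=[3,5,5,6,2,5](0) P2=[0,3,6,3,6,0](1)
Move 3: P1 pit1 -> P1=[3,0,6,7,3,6](1) P2=[0,3,6,3,6,0](1)
Move 4: P1 pit3 -> P1=[3,0,6,0,4,7](2) P2=[1,4,7,4,6,0](1)
Move 5: P1 pit4 -> P1=[3,0,6,0,0,8](3) P2=[2,5,7,4,6,0](1)

Answer: 3 1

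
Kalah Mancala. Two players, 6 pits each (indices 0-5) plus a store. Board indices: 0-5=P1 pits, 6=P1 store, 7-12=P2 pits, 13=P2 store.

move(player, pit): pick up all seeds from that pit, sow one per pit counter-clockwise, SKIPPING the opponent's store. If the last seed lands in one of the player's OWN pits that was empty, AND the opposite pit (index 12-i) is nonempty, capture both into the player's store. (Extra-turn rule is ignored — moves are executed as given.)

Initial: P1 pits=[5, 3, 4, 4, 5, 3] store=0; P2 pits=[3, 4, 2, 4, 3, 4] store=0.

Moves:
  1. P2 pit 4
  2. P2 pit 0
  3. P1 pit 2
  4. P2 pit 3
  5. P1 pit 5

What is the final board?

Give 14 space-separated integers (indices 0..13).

Answer: 7 4 0 5 6 0 2 1 6 4 0 1 6 2

Derivation:
Move 1: P2 pit4 -> P1=[6,3,4,4,5,3](0) P2=[3,4,2,4,0,5](1)
Move 2: P2 pit0 -> P1=[6,3,4,4,5,3](0) P2=[0,5,3,5,0,5](1)
Move 3: P1 pit2 -> P1=[6,3,0,5,6,4](1) P2=[0,5,3,5,0,5](1)
Move 4: P2 pit3 -> P1=[7,4,0,5,6,4](1) P2=[0,5,3,0,1,6](2)
Move 5: P1 pit5 -> P1=[7,4,0,5,6,0](2) P2=[1,6,4,0,1,6](2)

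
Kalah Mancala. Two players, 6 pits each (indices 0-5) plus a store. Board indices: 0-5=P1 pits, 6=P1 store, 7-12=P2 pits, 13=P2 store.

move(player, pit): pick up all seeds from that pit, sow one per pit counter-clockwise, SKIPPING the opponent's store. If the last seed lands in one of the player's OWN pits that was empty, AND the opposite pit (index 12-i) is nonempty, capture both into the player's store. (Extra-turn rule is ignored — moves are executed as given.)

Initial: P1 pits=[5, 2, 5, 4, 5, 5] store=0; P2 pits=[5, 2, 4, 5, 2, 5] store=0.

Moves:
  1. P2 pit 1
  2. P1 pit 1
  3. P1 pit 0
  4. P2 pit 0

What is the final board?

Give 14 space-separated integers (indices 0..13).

Move 1: P2 pit1 -> P1=[5,2,5,4,5,5](0) P2=[5,0,5,6,2,5](0)
Move 2: P1 pit1 -> P1=[5,0,6,5,5,5](0) P2=[5,0,5,6,2,5](0)
Move 3: P1 pit0 -> P1=[0,1,7,6,6,6](0) P2=[5,0,5,6,2,5](0)
Move 4: P2 pit0 -> P1=[0,1,7,6,6,6](0) P2=[0,1,6,7,3,6](0)

Answer: 0 1 7 6 6 6 0 0 1 6 7 3 6 0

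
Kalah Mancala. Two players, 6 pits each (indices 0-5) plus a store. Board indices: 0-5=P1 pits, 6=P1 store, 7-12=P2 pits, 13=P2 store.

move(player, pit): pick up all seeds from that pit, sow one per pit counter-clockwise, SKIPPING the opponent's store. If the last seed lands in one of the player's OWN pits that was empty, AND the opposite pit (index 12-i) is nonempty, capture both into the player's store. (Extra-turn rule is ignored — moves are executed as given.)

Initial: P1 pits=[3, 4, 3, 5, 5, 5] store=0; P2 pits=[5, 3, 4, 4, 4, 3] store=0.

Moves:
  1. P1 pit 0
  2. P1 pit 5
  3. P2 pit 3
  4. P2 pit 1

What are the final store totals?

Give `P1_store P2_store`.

Move 1: P1 pit0 -> P1=[0,5,4,6,5,5](0) P2=[5,3,4,4,4,3](0)
Move 2: P1 pit5 -> P1=[0,5,4,6,5,0](1) P2=[6,4,5,5,4,3](0)
Move 3: P2 pit3 -> P1=[1,6,4,6,5,0](1) P2=[6,4,5,0,5,4](1)
Move 4: P2 pit1 -> P1=[1,6,4,6,5,0](1) P2=[6,0,6,1,6,5](1)

Answer: 1 1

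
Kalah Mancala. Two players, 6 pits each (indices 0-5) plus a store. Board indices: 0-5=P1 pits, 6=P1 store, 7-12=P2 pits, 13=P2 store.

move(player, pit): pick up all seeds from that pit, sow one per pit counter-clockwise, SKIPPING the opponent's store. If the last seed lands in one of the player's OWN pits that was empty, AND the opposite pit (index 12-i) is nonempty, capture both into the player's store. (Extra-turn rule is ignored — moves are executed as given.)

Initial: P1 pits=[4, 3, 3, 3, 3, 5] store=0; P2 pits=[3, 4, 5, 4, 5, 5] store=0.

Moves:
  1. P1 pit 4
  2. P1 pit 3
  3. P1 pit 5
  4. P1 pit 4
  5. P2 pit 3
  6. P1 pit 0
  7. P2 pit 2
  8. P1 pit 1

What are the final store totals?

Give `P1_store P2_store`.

Move 1: P1 pit4 -> P1=[4,3,3,3,0,6](1) P2=[4,4,5,4,5,5](0)
Move 2: P1 pit3 -> P1=[4,3,3,0,1,7](2) P2=[4,4,5,4,5,5](0)
Move 3: P1 pit5 -> P1=[4,3,3,0,1,0](3) P2=[5,5,6,5,6,6](0)
Move 4: P1 pit4 -> P1=[4,3,3,0,0,0](9) P2=[0,5,6,5,6,6](0)
Move 5: P2 pit3 -> P1=[5,4,3,0,0,0](9) P2=[0,5,6,0,7,7](1)
Move 6: P1 pit0 -> P1=[0,5,4,1,1,1](9) P2=[0,5,6,0,7,7](1)
Move 7: P2 pit2 -> P1=[1,6,4,1,1,1](9) P2=[0,5,0,1,8,8](2)
Move 8: P1 pit1 -> P1=[1,0,5,2,2,2](10) P2=[1,5,0,1,8,8](2)

Answer: 10 2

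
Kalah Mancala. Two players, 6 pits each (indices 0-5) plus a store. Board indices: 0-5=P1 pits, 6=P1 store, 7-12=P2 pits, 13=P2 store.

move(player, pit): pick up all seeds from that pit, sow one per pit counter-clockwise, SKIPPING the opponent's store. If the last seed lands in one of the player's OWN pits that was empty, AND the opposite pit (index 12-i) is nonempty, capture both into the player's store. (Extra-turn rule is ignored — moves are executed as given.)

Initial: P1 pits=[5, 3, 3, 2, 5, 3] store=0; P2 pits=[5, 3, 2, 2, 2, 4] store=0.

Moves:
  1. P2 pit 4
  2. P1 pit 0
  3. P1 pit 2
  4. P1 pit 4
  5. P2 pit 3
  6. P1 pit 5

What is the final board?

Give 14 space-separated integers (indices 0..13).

Answer: 0 4 0 4 0 0 3 7 5 4 1 3 6 2

Derivation:
Move 1: P2 pit4 -> P1=[5,3,3,2,5,3](0) P2=[5,3,2,2,0,5](1)
Move 2: P1 pit0 -> P1=[0,4,4,3,6,4](0) P2=[5,3,2,2,0,5](1)
Move 3: P1 pit2 -> P1=[0,4,0,4,7,5](1) P2=[5,3,2,2,0,5](1)
Move 4: P1 pit4 -> P1=[0,4,0,4,0,6](2) P2=[6,4,3,3,1,5](1)
Move 5: P2 pit3 -> P1=[0,4,0,4,0,6](2) P2=[6,4,3,0,2,6](2)
Move 6: P1 pit5 -> P1=[0,4,0,4,0,0](3) P2=[7,5,4,1,3,6](2)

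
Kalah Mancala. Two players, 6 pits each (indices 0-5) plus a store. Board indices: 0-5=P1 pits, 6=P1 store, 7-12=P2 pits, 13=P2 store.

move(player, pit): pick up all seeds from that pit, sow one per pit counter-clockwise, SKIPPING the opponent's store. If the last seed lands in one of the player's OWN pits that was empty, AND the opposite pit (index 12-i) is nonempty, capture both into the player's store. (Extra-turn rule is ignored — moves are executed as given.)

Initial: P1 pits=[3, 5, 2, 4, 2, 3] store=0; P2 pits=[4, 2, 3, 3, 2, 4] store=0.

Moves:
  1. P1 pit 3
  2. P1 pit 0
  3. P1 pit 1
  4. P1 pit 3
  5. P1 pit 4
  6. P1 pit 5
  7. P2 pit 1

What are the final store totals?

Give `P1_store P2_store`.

Move 1: P1 pit3 -> P1=[3,5,2,0,3,4](1) P2=[5,2,3,3,2,4](0)
Move 2: P1 pit0 -> P1=[0,6,3,0,3,4](5) P2=[5,2,0,3,2,4](0)
Move 3: P1 pit1 -> P1=[0,0,4,1,4,5](6) P2=[6,2,0,3,2,4](0)
Move 4: P1 pit3 -> P1=[0,0,4,0,5,5](6) P2=[6,2,0,3,2,4](0)
Move 5: P1 pit4 -> P1=[0,0,4,0,0,6](7) P2=[7,3,1,3,2,4](0)
Move 6: P1 pit5 -> P1=[0,0,4,0,0,0](8) P2=[8,4,2,4,3,4](0)
Move 7: P2 pit1 -> P1=[0,0,4,0,0,0](8) P2=[8,0,3,5,4,5](0)

Answer: 8 0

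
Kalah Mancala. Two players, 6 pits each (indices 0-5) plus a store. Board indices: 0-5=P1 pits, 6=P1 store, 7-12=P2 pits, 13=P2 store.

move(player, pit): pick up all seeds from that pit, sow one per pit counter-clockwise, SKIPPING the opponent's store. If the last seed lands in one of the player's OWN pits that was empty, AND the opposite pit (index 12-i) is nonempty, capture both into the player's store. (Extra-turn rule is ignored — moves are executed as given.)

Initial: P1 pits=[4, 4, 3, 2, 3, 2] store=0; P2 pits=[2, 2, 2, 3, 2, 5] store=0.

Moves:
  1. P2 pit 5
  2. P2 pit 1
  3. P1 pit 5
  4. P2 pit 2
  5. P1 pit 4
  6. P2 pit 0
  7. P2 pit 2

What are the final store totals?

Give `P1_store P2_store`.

Move 1: P2 pit5 -> P1=[5,5,4,3,3,2](0) P2=[2,2,2,3,2,0](1)
Move 2: P2 pit1 -> P1=[5,5,4,3,3,2](0) P2=[2,0,3,4,2,0](1)
Move 3: P1 pit5 -> P1=[5,5,4,3,3,0](1) P2=[3,0,3,4,2,0](1)
Move 4: P2 pit2 -> P1=[0,5,4,3,3,0](1) P2=[3,0,0,5,3,0](7)
Move 5: P1 pit4 -> P1=[0,5,4,3,0,1](2) P2=[4,0,0,5,3,0](7)
Move 6: P2 pit0 -> P1=[0,5,4,3,0,1](2) P2=[0,1,1,6,4,0](7)
Move 7: P2 pit2 -> P1=[0,5,4,3,0,1](2) P2=[0,1,0,7,4,0](7)

Answer: 2 7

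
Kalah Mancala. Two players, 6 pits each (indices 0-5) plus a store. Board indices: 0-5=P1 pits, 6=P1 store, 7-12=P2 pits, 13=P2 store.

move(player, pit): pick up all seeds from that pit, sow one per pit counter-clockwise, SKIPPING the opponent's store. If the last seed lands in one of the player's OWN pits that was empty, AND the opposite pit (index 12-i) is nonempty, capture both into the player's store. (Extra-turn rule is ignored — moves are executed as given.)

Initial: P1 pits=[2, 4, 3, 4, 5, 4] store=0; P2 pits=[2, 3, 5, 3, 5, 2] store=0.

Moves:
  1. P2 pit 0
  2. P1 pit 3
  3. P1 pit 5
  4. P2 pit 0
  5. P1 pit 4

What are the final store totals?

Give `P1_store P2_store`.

Answer: 3 0

Derivation:
Move 1: P2 pit0 -> P1=[2,4,3,4,5,4](0) P2=[0,4,6,3,5,2](0)
Move 2: P1 pit3 -> P1=[2,4,3,0,6,5](1) P2=[1,4,6,3,5,2](0)
Move 3: P1 pit5 -> P1=[2,4,3,0,6,0](2) P2=[2,5,7,4,5,2](0)
Move 4: P2 pit0 -> P1=[2,4,3,0,6,0](2) P2=[0,6,8,4,5,2](0)
Move 5: P1 pit4 -> P1=[2,4,3,0,0,1](3) P2=[1,7,9,5,5,2](0)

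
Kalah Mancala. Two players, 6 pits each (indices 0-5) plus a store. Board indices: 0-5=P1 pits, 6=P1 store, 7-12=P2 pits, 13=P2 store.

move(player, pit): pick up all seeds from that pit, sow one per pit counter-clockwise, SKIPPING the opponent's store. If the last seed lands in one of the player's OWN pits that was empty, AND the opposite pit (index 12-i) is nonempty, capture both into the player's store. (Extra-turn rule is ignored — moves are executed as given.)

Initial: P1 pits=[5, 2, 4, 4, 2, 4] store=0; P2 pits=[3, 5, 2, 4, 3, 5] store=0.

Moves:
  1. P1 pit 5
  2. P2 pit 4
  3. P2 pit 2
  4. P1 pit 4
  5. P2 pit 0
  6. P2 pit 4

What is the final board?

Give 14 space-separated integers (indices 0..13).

Answer: 6 2 4 4 0 1 2 0 7 1 6 0 8 2

Derivation:
Move 1: P1 pit5 -> P1=[5,2,4,4,2,0](1) P2=[4,6,3,4,3,5](0)
Move 2: P2 pit4 -> P1=[6,2,4,4,2,0](1) P2=[4,6,3,4,0,6](1)
Move 3: P2 pit2 -> P1=[6,2,4,4,2,0](1) P2=[4,6,0,5,1,7](1)
Move 4: P1 pit4 -> P1=[6,2,4,4,0,1](2) P2=[4,6,0,5,1,7](1)
Move 5: P2 pit0 -> P1=[6,2,4,4,0,1](2) P2=[0,7,1,6,2,7](1)
Move 6: P2 pit4 -> P1=[6,2,4,4,0,1](2) P2=[0,7,1,6,0,8](2)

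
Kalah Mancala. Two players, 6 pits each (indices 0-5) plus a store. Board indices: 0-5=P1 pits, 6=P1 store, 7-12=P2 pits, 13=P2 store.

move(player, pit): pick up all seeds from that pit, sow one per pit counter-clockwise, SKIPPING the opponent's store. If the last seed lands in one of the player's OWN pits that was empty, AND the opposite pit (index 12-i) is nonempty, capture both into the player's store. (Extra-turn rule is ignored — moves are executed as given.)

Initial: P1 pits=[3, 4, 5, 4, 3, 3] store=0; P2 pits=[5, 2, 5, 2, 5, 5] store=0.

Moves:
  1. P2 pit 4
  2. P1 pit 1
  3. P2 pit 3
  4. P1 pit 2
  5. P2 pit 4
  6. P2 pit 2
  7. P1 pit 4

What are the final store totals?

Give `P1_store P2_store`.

Move 1: P2 pit4 -> P1=[4,5,6,4,3,3](0) P2=[5,2,5,2,0,6](1)
Move 2: P1 pit1 -> P1=[4,0,7,5,4,4](1) P2=[5,2,5,2,0,6](1)
Move 3: P2 pit3 -> P1=[4,0,7,5,4,4](1) P2=[5,2,5,0,1,7](1)
Move 4: P1 pit2 -> P1=[4,0,0,6,5,5](2) P2=[6,3,6,0,1,7](1)
Move 5: P2 pit4 -> P1=[4,0,0,6,5,5](2) P2=[6,3,6,0,0,8](1)
Move 6: P2 pit2 -> P1=[5,1,0,6,5,5](2) P2=[6,3,0,1,1,9](2)
Move 7: P1 pit4 -> P1=[5,1,0,6,0,6](3) P2=[7,4,1,1,1,9](2)

Answer: 3 2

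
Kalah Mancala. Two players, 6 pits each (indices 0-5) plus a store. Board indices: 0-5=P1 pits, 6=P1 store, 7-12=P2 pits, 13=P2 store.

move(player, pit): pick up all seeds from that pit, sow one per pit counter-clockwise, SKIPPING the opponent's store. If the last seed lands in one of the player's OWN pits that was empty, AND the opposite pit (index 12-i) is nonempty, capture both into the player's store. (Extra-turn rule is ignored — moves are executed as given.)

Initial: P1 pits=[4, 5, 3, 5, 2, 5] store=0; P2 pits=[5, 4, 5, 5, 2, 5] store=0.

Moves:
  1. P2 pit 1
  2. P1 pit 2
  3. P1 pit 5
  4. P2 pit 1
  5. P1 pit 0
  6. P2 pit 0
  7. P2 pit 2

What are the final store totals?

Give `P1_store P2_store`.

Move 1: P2 pit1 -> P1=[4,5,3,5,2,5](0) P2=[5,0,6,6,3,6](0)
Move 2: P1 pit2 -> P1=[4,5,0,6,3,6](0) P2=[5,0,6,6,3,6](0)
Move 3: P1 pit5 -> P1=[4,5,0,6,3,0](1) P2=[6,1,7,7,4,6](0)
Move 4: P2 pit1 -> P1=[4,5,0,6,3,0](1) P2=[6,0,8,7,4,6](0)
Move 5: P1 pit0 -> P1=[0,6,1,7,4,0](1) P2=[6,0,8,7,4,6](0)
Move 6: P2 pit0 -> P1=[0,6,1,7,4,0](1) P2=[0,1,9,8,5,7](1)
Move 7: P2 pit2 -> P1=[1,7,2,8,5,0](1) P2=[0,1,0,9,6,8](2)

Answer: 1 2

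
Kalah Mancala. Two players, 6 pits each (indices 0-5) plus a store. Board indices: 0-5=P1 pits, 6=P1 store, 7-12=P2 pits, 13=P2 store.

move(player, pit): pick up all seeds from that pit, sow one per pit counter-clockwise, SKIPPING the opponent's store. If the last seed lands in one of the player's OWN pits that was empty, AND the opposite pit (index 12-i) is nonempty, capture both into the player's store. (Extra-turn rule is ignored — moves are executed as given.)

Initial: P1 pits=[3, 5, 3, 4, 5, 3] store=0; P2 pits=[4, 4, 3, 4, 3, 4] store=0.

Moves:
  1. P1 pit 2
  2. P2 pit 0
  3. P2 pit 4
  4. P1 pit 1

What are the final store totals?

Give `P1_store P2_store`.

Answer: 1 1

Derivation:
Move 1: P1 pit2 -> P1=[3,5,0,5,6,4](0) P2=[4,4,3,4,3,4](0)
Move 2: P2 pit0 -> P1=[3,5,0,5,6,4](0) P2=[0,5,4,5,4,4](0)
Move 3: P2 pit4 -> P1=[4,6,0,5,6,4](0) P2=[0,5,4,5,0,5](1)
Move 4: P1 pit1 -> P1=[4,0,1,6,7,5](1) P2=[1,5,4,5,0,5](1)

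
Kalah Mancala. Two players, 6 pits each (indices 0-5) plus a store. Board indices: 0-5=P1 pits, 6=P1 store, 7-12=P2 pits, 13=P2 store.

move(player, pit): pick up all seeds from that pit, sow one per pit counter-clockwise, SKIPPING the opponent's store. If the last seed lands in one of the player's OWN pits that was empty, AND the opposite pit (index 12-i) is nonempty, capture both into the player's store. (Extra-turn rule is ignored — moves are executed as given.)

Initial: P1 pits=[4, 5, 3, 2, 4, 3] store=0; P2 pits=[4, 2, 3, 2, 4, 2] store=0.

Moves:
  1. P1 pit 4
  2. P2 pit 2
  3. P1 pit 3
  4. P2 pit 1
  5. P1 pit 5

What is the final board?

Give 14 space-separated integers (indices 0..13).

Answer: 4 5 3 0 1 0 2 6 1 2 5 6 3 0

Derivation:
Move 1: P1 pit4 -> P1=[4,5,3,2,0,4](1) P2=[5,3,3,2,4,2](0)
Move 2: P2 pit2 -> P1=[4,5,3,2,0,4](1) P2=[5,3,0,3,5,3](0)
Move 3: P1 pit3 -> P1=[4,5,3,0,1,5](1) P2=[5,3,0,3,5,3](0)
Move 4: P2 pit1 -> P1=[4,5,3,0,1,5](1) P2=[5,0,1,4,6,3](0)
Move 5: P1 pit5 -> P1=[4,5,3,0,1,0](2) P2=[6,1,2,5,6,3](0)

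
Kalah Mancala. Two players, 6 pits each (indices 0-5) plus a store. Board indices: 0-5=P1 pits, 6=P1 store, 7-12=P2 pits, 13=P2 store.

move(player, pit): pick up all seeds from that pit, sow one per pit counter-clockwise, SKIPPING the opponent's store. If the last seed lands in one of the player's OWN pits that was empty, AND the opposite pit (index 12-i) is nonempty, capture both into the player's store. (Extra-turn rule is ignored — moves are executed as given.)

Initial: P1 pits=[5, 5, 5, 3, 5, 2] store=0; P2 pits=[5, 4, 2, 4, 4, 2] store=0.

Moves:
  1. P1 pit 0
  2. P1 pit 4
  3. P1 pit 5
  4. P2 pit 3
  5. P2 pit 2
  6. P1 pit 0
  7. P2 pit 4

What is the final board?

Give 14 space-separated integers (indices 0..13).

Answer: 1 9 7 5 0 0 2 7 6 0 1 0 5 3

Derivation:
Move 1: P1 pit0 -> P1=[0,6,6,4,6,3](0) P2=[5,4,2,4,4,2](0)
Move 2: P1 pit4 -> P1=[0,6,6,4,0,4](1) P2=[6,5,3,5,4,2](0)
Move 3: P1 pit5 -> P1=[0,6,6,4,0,0](2) P2=[7,6,4,5,4,2](0)
Move 4: P2 pit3 -> P1=[1,7,6,4,0,0](2) P2=[7,6,4,0,5,3](1)
Move 5: P2 pit2 -> P1=[1,7,6,4,0,0](2) P2=[7,6,0,1,6,4](2)
Move 6: P1 pit0 -> P1=[0,8,6,4,0,0](2) P2=[7,6,0,1,6,4](2)
Move 7: P2 pit4 -> P1=[1,9,7,5,0,0](2) P2=[7,6,0,1,0,5](3)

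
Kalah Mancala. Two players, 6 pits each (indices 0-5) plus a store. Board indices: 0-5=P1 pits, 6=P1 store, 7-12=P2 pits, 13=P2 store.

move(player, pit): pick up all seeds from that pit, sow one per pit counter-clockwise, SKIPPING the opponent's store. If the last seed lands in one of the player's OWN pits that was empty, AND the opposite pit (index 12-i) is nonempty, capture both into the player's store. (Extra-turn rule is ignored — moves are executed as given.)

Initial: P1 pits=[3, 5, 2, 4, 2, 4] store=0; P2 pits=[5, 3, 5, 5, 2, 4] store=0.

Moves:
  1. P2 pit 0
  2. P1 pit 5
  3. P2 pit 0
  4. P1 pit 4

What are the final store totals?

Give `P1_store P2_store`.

Move 1: P2 pit0 -> P1=[3,5,2,4,2,4](0) P2=[0,4,6,6,3,5](0)
Move 2: P1 pit5 -> P1=[3,5,2,4,2,0](1) P2=[1,5,7,6,3,5](0)
Move 3: P2 pit0 -> P1=[3,5,2,4,2,0](1) P2=[0,6,7,6,3,5](0)
Move 4: P1 pit4 -> P1=[3,5,2,4,0,1](2) P2=[0,6,7,6,3,5](0)

Answer: 2 0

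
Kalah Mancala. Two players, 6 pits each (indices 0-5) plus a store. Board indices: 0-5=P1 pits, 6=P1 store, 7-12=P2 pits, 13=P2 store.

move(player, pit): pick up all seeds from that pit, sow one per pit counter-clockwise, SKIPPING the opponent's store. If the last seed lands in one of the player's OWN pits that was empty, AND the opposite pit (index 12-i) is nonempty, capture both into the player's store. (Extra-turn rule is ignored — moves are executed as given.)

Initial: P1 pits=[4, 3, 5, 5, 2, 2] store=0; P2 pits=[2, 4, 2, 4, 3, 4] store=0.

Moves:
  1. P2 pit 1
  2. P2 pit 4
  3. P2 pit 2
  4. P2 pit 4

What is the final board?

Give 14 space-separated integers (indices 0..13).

Answer: 5 4 5 5 2 2 0 2 0 0 6 0 8 1

Derivation:
Move 1: P2 pit1 -> P1=[4,3,5,5,2,2](0) P2=[2,0,3,5,4,5](0)
Move 2: P2 pit4 -> P1=[5,4,5,5,2,2](0) P2=[2,0,3,5,0,6](1)
Move 3: P2 pit2 -> P1=[5,4,5,5,2,2](0) P2=[2,0,0,6,1,7](1)
Move 4: P2 pit4 -> P1=[5,4,5,5,2,2](0) P2=[2,0,0,6,0,8](1)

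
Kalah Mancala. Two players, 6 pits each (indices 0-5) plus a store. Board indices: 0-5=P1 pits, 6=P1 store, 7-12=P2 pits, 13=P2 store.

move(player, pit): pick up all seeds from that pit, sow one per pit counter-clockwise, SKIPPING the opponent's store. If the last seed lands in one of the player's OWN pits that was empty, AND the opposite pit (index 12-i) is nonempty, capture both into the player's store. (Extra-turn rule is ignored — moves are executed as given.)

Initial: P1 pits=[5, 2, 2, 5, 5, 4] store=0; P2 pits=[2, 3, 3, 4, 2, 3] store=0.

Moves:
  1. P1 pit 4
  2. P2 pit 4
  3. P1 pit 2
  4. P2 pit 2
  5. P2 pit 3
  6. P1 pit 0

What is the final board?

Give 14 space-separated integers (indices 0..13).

Move 1: P1 pit4 -> P1=[5,2,2,5,0,5](1) P2=[3,4,4,4,2,3](0)
Move 2: P2 pit4 -> P1=[5,2,2,5,0,5](1) P2=[3,4,4,4,0,4](1)
Move 3: P1 pit2 -> P1=[5,2,0,6,0,5](6) P2=[3,0,4,4,0,4](1)
Move 4: P2 pit2 -> P1=[5,2,0,6,0,5](6) P2=[3,0,0,5,1,5](2)
Move 5: P2 pit3 -> P1=[6,3,0,6,0,5](6) P2=[3,0,0,0,2,6](3)
Move 6: P1 pit0 -> P1=[0,4,1,7,1,6](7) P2=[3,0,0,0,2,6](3)

Answer: 0 4 1 7 1 6 7 3 0 0 0 2 6 3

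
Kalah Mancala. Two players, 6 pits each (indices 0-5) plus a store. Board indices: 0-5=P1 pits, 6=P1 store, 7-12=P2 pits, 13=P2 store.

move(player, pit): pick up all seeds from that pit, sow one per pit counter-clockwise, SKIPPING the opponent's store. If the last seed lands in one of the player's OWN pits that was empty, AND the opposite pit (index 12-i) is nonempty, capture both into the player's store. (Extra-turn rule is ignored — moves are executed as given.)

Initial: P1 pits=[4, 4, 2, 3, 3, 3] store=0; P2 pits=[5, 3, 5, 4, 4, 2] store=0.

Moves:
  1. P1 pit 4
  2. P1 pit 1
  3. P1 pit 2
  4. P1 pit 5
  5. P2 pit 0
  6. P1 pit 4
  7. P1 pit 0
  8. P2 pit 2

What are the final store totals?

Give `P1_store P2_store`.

Move 1: P1 pit4 -> P1=[4,4,2,3,0,4](1) P2=[6,3,5,4,4,2](0)
Move 2: P1 pit1 -> P1=[4,0,3,4,1,5](1) P2=[6,3,5,4,4,2](0)
Move 3: P1 pit2 -> P1=[4,0,0,5,2,6](1) P2=[6,3,5,4,4,2](0)
Move 4: P1 pit5 -> P1=[4,0,0,5,2,0](2) P2=[7,4,6,5,5,2](0)
Move 5: P2 pit0 -> P1=[5,0,0,5,2,0](2) P2=[0,5,7,6,6,3](1)
Move 6: P1 pit4 -> P1=[5,0,0,5,0,1](3) P2=[0,5,7,6,6,3](1)
Move 7: P1 pit0 -> P1=[0,1,1,6,1,2](3) P2=[0,5,7,6,6,3](1)
Move 8: P2 pit2 -> P1=[1,2,2,6,1,2](3) P2=[0,5,0,7,7,4](2)

Answer: 3 2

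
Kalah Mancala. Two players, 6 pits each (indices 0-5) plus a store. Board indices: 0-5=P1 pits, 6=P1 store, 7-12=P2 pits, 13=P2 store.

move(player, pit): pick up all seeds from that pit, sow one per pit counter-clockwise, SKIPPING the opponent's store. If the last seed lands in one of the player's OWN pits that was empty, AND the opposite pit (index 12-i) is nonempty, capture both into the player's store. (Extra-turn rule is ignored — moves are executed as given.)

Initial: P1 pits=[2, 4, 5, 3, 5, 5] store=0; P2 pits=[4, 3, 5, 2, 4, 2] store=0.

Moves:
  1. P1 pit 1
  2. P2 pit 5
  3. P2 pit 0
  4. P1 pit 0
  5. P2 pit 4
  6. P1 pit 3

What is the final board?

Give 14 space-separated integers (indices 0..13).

Move 1: P1 pit1 -> P1=[2,0,6,4,6,6](0) P2=[4,3,5,2,4,2](0)
Move 2: P2 pit5 -> P1=[3,0,6,4,6,6](0) P2=[4,3,5,2,4,0](1)
Move 3: P2 pit0 -> P1=[3,0,6,4,6,6](0) P2=[0,4,6,3,5,0](1)
Move 4: P1 pit0 -> P1=[0,1,7,5,6,6](0) P2=[0,4,6,3,5,0](1)
Move 5: P2 pit4 -> P1=[1,2,8,5,6,6](0) P2=[0,4,6,3,0,1](2)
Move 6: P1 pit3 -> P1=[1,2,8,0,7,7](1) P2=[1,5,6,3,0,1](2)

Answer: 1 2 8 0 7 7 1 1 5 6 3 0 1 2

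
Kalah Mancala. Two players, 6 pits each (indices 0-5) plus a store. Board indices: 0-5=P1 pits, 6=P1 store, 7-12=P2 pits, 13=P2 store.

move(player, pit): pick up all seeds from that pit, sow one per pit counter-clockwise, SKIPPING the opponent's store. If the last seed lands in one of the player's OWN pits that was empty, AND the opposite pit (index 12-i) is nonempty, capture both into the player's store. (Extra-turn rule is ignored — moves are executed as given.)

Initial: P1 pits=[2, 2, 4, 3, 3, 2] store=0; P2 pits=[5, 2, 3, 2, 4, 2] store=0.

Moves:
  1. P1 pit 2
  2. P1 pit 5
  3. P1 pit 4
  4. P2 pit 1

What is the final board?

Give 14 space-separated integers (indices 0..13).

Answer: 2 2 0 4 0 1 3 7 0 4 3 5 3 0

Derivation:
Move 1: P1 pit2 -> P1=[2,2,0,4,4,3](1) P2=[5,2,3,2,4,2](0)
Move 2: P1 pit5 -> P1=[2,2,0,4,4,0](2) P2=[6,3,3,2,4,2](0)
Move 3: P1 pit4 -> P1=[2,2,0,4,0,1](3) P2=[7,4,3,2,4,2](0)
Move 4: P2 pit1 -> P1=[2,2,0,4,0,1](3) P2=[7,0,4,3,5,3](0)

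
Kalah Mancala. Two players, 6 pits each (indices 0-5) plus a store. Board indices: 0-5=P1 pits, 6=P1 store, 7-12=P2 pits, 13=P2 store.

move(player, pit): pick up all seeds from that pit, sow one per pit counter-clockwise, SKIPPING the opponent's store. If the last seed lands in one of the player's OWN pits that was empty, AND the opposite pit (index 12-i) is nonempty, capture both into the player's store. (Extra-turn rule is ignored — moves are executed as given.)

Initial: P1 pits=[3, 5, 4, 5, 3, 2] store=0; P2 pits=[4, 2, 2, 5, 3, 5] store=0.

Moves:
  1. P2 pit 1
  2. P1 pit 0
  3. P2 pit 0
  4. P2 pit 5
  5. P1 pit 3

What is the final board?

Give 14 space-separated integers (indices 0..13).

Move 1: P2 pit1 -> P1=[3,5,4,5,3,2](0) P2=[4,0,3,6,3,5](0)
Move 2: P1 pit0 -> P1=[0,6,5,6,3,2](0) P2=[4,0,3,6,3,5](0)
Move 3: P2 pit0 -> P1=[0,6,5,6,3,2](0) P2=[0,1,4,7,4,5](0)
Move 4: P2 pit5 -> P1=[1,7,6,7,3,2](0) P2=[0,1,4,7,4,0](1)
Move 5: P1 pit3 -> P1=[1,7,6,0,4,3](1) P2=[1,2,5,8,4,0](1)

Answer: 1 7 6 0 4 3 1 1 2 5 8 4 0 1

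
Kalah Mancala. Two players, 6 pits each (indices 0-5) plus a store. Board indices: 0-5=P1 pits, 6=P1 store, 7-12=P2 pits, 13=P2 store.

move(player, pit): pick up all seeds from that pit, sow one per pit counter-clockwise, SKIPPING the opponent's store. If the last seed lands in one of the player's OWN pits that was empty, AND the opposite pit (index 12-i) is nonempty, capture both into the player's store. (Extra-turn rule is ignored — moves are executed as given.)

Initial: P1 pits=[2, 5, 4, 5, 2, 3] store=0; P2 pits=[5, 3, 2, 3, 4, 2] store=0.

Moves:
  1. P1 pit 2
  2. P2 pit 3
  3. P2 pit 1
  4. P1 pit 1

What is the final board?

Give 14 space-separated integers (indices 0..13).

Answer: 2 0 1 7 4 5 2 5 0 3 1 6 3 1

Derivation:
Move 1: P1 pit2 -> P1=[2,5,0,6,3,4](1) P2=[5,3,2,3,4,2](0)
Move 2: P2 pit3 -> P1=[2,5,0,6,3,4](1) P2=[5,3,2,0,5,3](1)
Move 3: P2 pit1 -> P1=[2,5,0,6,3,4](1) P2=[5,0,3,1,6,3](1)
Move 4: P1 pit1 -> P1=[2,0,1,7,4,5](2) P2=[5,0,3,1,6,3](1)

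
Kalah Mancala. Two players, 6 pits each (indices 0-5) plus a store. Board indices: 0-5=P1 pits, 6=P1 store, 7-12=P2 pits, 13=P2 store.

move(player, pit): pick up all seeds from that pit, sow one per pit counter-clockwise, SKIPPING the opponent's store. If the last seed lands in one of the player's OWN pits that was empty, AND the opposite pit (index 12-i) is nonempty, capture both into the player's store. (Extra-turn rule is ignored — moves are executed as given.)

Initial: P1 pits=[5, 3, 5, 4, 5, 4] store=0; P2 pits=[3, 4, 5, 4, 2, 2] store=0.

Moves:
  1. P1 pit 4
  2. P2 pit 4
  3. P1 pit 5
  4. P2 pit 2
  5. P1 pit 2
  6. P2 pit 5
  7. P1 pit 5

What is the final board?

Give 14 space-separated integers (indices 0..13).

Answer: 7 5 1 5 1 0 4 6 7 0 6 1 0 3

Derivation:
Move 1: P1 pit4 -> P1=[5,3,5,4,0,5](1) P2=[4,5,6,4,2,2](0)
Move 2: P2 pit4 -> P1=[5,3,5,4,0,5](1) P2=[4,5,6,4,0,3](1)
Move 3: P1 pit5 -> P1=[5,3,5,4,0,0](2) P2=[5,6,7,5,0,3](1)
Move 4: P2 pit2 -> P1=[6,4,6,4,0,0](2) P2=[5,6,0,6,1,4](2)
Move 5: P1 pit2 -> P1=[6,4,0,5,1,1](3) P2=[6,7,0,6,1,4](2)
Move 6: P2 pit5 -> P1=[7,5,1,5,1,1](3) P2=[6,7,0,6,1,0](3)
Move 7: P1 pit5 -> P1=[7,5,1,5,1,0](4) P2=[6,7,0,6,1,0](3)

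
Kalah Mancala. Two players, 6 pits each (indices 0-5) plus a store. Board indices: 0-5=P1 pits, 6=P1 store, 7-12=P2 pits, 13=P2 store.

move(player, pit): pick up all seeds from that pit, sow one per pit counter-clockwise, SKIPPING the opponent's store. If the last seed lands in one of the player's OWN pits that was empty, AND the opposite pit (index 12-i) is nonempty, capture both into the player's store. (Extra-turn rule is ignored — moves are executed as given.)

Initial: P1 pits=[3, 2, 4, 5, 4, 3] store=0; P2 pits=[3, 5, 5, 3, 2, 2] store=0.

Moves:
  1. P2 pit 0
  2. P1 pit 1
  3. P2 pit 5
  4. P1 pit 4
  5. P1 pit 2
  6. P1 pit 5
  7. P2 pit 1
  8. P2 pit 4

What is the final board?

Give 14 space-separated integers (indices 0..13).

Move 1: P2 pit0 -> P1=[3,2,4,5,4,3](0) P2=[0,6,6,4,2,2](0)
Move 2: P1 pit1 -> P1=[3,0,5,6,4,3](0) P2=[0,6,6,4,2,2](0)
Move 3: P2 pit5 -> P1=[4,0,5,6,4,3](0) P2=[0,6,6,4,2,0](1)
Move 4: P1 pit4 -> P1=[4,0,5,6,0,4](1) P2=[1,7,6,4,2,0](1)
Move 5: P1 pit2 -> P1=[4,0,0,7,1,5](2) P2=[2,7,6,4,2,0](1)
Move 6: P1 pit5 -> P1=[4,0,0,7,1,0](3) P2=[3,8,7,5,2,0](1)
Move 7: P2 pit1 -> P1=[5,1,1,7,1,0](3) P2=[3,0,8,6,3,1](2)
Move 8: P2 pit4 -> P1=[6,1,1,7,1,0](3) P2=[3,0,8,6,0,2](3)

Answer: 6 1 1 7 1 0 3 3 0 8 6 0 2 3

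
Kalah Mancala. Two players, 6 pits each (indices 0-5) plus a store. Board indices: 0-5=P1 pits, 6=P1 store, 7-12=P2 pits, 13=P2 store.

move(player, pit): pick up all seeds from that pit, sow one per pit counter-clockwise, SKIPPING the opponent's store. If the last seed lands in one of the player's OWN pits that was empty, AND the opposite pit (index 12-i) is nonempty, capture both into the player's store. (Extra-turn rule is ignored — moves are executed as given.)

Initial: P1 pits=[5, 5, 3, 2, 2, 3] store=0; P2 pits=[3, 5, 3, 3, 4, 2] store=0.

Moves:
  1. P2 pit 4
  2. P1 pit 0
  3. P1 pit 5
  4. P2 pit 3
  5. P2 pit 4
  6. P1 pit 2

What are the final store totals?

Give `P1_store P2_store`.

Move 1: P2 pit4 -> P1=[6,6,3,2,2,3](0) P2=[3,5,3,3,0,3](1)
Move 2: P1 pit0 -> P1=[0,7,4,3,3,4](1) P2=[3,5,3,3,0,3](1)
Move 3: P1 pit5 -> P1=[0,7,4,3,3,0](2) P2=[4,6,4,3,0,3](1)
Move 4: P2 pit3 -> P1=[0,7,4,3,3,0](2) P2=[4,6,4,0,1,4](2)
Move 5: P2 pit4 -> P1=[0,7,4,3,3,0](2) P2=[4,6,4,0,0,5](2)
Move 6: P1 pit2 -> P1=[0,7,0,4,4,1](3) P2=[4,6,4,0,0,5](2)

Answer: 3 2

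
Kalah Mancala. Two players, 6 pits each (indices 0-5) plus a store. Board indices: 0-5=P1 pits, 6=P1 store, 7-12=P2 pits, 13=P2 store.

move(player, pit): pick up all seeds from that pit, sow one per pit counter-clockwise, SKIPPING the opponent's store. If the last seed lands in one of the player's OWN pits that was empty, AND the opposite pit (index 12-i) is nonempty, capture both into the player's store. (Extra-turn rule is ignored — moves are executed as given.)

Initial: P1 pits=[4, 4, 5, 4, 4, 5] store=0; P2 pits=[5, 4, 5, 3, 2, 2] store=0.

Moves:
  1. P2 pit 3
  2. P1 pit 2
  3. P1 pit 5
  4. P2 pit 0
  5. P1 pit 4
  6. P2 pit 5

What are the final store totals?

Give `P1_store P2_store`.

Move 1: P2 pit3 -> P1=[4,4,5,4,4,5](0) P2=[5,4,5,0,3,3](1)
Move 2: P1 pit2 -> P1=[4,4,0,5,5,6](1) P2=[6,4,5,0,3,3](1)
Move 3: P1 pit5 -> P1=[4,4,0,5,5,0](2) P2=[7,5,6,1,4,3](1)
Move 4: P2 pit0 -> P1=[5,4,0,5,5,0](2) P2=[0,6,7,2,5,4](2)
Move 5: P1 pit4 -> P1=[5,4,0,5,0,1](3) P2=[1,7,8,2,5,4](2)
Move 6: P2 pit5 -> P1=[6,5,1,5,0,1](3) P2=[1,7,8,2,5,0](3)

Answer: 3 3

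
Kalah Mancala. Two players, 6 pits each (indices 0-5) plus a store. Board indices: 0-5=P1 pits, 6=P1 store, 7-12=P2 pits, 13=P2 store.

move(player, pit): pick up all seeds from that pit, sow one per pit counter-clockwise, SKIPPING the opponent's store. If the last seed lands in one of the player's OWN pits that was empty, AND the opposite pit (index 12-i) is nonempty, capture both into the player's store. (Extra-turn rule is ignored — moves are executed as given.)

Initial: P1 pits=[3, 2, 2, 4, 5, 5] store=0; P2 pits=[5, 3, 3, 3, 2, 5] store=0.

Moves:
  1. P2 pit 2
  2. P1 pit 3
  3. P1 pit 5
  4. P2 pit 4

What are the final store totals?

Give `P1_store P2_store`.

Answer: 2 1

Derivation:
Move 1: P2 pit2 -> P1=[3,2,2,4,5,5](0) P2=[5,3,0,4,3,6](0)
Move 2: P1 pit3 -> P1=[3,2,2,0,6,6](1) P2=[6,3,0,4,3,6](0)
Move 3: P1 pit5 -> P1=[3,2,2,0,6,0](2) P2=[7,4,1,5,4,6](0)
Move 4: P2 pit4 -> P1=[4,3,2,0,6,0](2) P2=[7,4,1,5,0,7](1)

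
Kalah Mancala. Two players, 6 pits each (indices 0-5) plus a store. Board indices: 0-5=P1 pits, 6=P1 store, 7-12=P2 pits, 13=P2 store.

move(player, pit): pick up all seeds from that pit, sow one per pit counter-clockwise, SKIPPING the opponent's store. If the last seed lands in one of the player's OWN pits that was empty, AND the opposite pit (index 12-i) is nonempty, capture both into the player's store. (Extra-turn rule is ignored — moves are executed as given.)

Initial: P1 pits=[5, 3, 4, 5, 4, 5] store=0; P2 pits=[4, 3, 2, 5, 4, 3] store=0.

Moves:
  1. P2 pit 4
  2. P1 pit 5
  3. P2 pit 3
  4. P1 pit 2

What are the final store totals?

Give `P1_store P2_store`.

Move 1: P2 pit4 -> P1=[6,4,4,5,4,5](0) P2=[4,3,2,5,0,4](1)
Move 2: P1 pit5 -> P1=[6,4,4,5,4,0](1) P2=[5,4,3,6,0,4](1)
Move 3: P2 pit3 -> P1=[7,5,5,5,4,0](1) P2=[5,4,3,0,1,5](2)
Move 4: P1 pit2 -> P1=[7,5,0,6,5,1](2) P2=[6,4,3,0,1,5](2)

Answer: 2 2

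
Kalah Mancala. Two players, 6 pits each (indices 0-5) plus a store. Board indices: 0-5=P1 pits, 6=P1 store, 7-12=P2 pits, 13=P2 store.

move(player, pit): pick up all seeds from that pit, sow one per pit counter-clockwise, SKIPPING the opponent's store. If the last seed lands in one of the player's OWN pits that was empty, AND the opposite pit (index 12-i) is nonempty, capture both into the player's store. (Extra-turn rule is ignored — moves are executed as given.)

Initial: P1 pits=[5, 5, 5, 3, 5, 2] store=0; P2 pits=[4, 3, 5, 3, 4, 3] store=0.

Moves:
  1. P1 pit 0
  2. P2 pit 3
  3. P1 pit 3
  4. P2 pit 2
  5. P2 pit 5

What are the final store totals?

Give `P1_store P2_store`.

Answer: 1 3

Derivation:
Move 1: P1 pit0 -> P1=[0,6,6,4,6,3](0) P2=[4,3,5,3,4,3](0)
Move 2: P2 pit3 -> P1=[0,6,6,4,6,3](0) P2=[4,3,5,0,5,4](1)
Move 3: P1 pit3 -> P1=[0,6,6,0,7,4](1) P2=[5,3,5,0,5,4](1)
Move 4: P2 pit2 -> P1=[1,6,6,0,7,4](1) P2=[5,3,0,1,6,5](2)
Move 5: P2 pit5 -> P1=[2,7,7,1,7,4](1) P2=[5,3,0,1,6,0](3)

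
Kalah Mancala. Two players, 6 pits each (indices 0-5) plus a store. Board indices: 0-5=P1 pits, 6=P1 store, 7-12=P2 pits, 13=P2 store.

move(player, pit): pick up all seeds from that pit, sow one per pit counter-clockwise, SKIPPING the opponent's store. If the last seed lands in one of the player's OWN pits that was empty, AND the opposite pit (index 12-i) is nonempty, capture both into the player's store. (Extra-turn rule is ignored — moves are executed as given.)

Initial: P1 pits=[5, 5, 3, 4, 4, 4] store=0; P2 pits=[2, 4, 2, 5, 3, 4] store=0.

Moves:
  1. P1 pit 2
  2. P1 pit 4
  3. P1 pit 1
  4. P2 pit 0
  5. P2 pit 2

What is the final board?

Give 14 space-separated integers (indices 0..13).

Move 1: P1 pit2 -> P1=[5,5,0,5,5,5](0) P2=[2,4,2,5,3,4](0)
Move 2: P1 pit4 -> P1=[5,5,0,5,0,6](1) P2=[3,5,3,5,3,4](0)
Move 3: P1 pit1 -> P1=[5,0,1,6,1,7](2) P2=[3,5,3,5,3,4](0)
Move 4: P2 pit0 -> P1=[5,0,1,6,1,7](2) P2=[0,6,4,6,3,4](0)
Move 5: P2 pit2 -> P1=[5,0,1,6,1,7](2) P2=[0,6,0,7,4,5](1)

Answer: 5 0 1 6 1 7 2 0 6 0 7 4 5 1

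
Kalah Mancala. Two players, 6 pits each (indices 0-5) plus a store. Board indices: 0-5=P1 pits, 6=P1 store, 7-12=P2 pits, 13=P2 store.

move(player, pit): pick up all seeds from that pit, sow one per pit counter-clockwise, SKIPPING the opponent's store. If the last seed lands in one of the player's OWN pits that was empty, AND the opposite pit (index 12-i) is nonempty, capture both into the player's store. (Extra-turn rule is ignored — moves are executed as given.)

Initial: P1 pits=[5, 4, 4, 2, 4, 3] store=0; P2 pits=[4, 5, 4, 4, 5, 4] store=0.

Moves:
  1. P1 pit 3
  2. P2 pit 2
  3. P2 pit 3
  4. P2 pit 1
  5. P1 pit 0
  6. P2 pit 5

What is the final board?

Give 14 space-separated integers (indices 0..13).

Move 1: P1 pit3 -> P1=[5,4,4,0,5,4](0) P2=[4,5,4,4,5,4](0)
Move 2: P2 pit2 -> P1=[5,4,4,0,5,4](0) P2=[4,5,0,5,6,5](1)
Move 3: P2 pit3 -> P1=[6,5,4,0,5,4](0) P2=[4,5,0,0,7,6](2)
Move 4: P2 pit1 -> P1=[6,5,4,0,5,4](0) P2=[4,0,1,1,8,7](3)
Move 5: P1 pit0 -> P1=[0,6,5,1,6,5](1) P2=[4,0,1,1,8,7](3)
Move 6: P2 pit5 -> P1=[1,7,6,2,7,6](1) P2=[4,0,1,1,8,0](4)

Answer: 1 7 6 2 7 6 1 4 0 1 1 8 0 4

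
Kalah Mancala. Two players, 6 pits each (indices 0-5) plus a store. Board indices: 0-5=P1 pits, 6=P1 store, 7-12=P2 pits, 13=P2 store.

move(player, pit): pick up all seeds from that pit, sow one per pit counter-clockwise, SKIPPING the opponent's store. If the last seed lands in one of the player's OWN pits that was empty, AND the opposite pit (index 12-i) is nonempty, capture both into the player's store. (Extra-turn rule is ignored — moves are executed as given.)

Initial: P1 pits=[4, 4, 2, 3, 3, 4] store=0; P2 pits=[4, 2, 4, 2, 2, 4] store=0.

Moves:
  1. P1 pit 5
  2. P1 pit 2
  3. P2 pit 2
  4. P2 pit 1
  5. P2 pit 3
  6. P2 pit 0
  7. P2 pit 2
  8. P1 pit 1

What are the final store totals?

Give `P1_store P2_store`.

Answer: 1 2

Derivation:
Move 1: P1 pit5 -> P1=[4,4,2,3,3,0](1) P2=[5,3,5,2,2,4](0)
Move 2: P1 pit2 -> P1=[4,4,0,4,4,0](1) P2=[5,3,5,2,2,4](0)
Move 3: P2 pit2 -> P1=[5,4,0,4,4,0](1) P2=[5,3,0,3,3,5](1)
Move 4: P2 pit1 -> P1=[5,4,0,4,4,0](1) P2=[5,0,1,4,4,5](1)
Move 5: P2 pit3 -> P1=[6,4,0,4,4,0](1) P2=[5,0,1,0,5,6](2)
Move 6: P2 pit0 -> P1=[6,4,0,4,4,0](1) P2=[0,1,2,1,6,7](2)
Move 7: P2 pit2 -> P1=[6,4,0,4,4,0](1) P2=[0,1,0,2,7,7](2)
Move 8: P1 pit1 -> P1=[6,0,1,5,5,1](1) P2=[0,1,0,2,7,7](2)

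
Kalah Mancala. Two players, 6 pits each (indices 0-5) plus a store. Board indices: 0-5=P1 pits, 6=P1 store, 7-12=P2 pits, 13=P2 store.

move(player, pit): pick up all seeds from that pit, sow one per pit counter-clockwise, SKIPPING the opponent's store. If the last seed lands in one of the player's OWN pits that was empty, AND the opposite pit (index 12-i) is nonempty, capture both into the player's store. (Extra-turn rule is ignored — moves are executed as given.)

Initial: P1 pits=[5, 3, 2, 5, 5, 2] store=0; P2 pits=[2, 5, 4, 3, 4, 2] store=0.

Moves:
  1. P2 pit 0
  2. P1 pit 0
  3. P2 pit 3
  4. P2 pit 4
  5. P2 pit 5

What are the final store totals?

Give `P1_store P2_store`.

Answer: 0 3

Derivation:
Move 1: P2 pit0 -> P1=[5,3,2,5,5,2](0) P2=[0,6,5,3,4,2](0)
Move 2: P1 pit0 -> P1=[0,4,3,6,6,3](0) P2=[0,6,5,3,4,2](0)
Move 3: P2 pit3 -> P1=[0,4,3,6,6,3](0) P2=[0,6,5,0,5,3](1)
Move 4: P2 pit4 -> P1=[1,5,4,6,6,3](0) P2=[0,6,5,0,0,4](2)
Move 5: P2 pit5 -> P1=[2,6,5,6,6,3](0) P2=[0,6,5,0,0,0](3)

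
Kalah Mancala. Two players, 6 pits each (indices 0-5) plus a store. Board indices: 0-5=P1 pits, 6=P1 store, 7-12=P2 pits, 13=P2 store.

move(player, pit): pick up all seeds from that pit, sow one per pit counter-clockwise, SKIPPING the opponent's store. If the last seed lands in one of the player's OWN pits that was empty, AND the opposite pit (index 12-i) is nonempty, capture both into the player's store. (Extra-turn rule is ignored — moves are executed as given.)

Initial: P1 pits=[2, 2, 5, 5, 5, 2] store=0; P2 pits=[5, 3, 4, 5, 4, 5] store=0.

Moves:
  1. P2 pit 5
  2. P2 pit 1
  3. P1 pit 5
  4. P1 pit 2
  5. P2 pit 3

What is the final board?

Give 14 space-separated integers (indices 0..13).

Move 1: P2 pit5 -> P1=[3,3,6,6,5,2](0) P2=[5,3,4,5,4,0](1)
Move 2: P2 pit1 -> P1=[3,3,6,6,5,2](0) P2=[5,0,5,6,5,0](1)
Move 3: P1 pit5 -> P1=[3,3,6,6,5,0](1) P2=[6,0,5,6,5,0](1)
Move 4: P1 pit2 -> P1=[3,3,0,7,6,1](2) P2=[7,1,5,6,5,0](1)
Move 5: P2 pit3 -> P1=[4,4,1,7,6,1](2) P2=[7,1,5,0,6,1](2)

Answer: 4 4 1 7 6 1 2 7 1 5 0 6 1 2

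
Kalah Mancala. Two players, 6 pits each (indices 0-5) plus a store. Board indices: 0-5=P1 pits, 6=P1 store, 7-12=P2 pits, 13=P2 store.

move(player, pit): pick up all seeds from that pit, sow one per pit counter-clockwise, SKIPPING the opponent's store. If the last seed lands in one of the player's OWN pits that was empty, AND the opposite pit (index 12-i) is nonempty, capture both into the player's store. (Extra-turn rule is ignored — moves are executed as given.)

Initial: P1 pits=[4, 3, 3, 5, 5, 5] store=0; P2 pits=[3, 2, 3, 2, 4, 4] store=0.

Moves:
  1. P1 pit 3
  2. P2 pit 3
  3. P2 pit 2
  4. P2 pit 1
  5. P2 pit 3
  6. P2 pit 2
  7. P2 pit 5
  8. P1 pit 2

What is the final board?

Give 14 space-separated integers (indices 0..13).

Answer: 5 4 0 2 7 7 1 4 0 0 0 8 0 5

Derivation:
Move 1: P1 pit3 -> P1=[4,3,3,0,6,6](1) P2=[4,3,3,2,4,4](0)
Move 2: P2 pit3 -> P1=[4,3,3,0,6,6](1) P2=[4,3,3,0,5,5](0)
Move 3: P2 pit2 -> P1=[4,3,3,0,6,6](1) P2=[4,3,0,1,6,6](0)
Move 4: P2 pit1 -> P1=[4,3,3,0,6,6](1) P2=[4,0,1,2,7,6](0)
Move 5: P2 pit3 -> P1=[4,3,3,0,6,6](1) P2=[4,0,1,0,8,7](0)
Move 6: P2 pit2 -> P1=[4,3,0,0,6,6](1) P2=[4,0,0,0,8,7](4)
Move 7: P2 pit5 -> P1=[5,4,1,1,7,7](1) P2=[4,0,0,0,8,0](5)
Move 8: P1 pit2 -> P1=[5,4,0,2,7,7](1) P2=[4,0,0,0,8,0](5)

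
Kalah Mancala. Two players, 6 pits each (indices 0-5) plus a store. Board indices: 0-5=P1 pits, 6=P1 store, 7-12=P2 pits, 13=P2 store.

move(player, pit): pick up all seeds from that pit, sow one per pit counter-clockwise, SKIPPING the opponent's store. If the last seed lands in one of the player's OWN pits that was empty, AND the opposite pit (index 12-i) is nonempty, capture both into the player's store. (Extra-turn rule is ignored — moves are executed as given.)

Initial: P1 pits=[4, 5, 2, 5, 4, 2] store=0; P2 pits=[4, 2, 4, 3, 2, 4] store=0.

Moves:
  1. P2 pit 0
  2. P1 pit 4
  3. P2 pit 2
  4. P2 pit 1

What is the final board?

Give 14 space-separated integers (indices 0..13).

Answer: 5 5 2 5 0 3 1 1 0 1 6 5 6 1

Derivation:
Move 1: P2 pit0 -> P1=[4,5,2,5,4,2](0) P2=[0,3,5,4,3,4](0)
Move 2: P1 pit4 -> P1=[4,5,2,5,0,3](1) P2=[1,4,5,4,3,4](0)
Move 3: P2 pit2 -> P1=[5,5,2,5,0,3](1) P2=[1,4,0,5,4,5](1)
Move 4: P2 pit1 -> P1=[5,5,2,5,0,3](1) P2=[1,0,1,6,5,6](1)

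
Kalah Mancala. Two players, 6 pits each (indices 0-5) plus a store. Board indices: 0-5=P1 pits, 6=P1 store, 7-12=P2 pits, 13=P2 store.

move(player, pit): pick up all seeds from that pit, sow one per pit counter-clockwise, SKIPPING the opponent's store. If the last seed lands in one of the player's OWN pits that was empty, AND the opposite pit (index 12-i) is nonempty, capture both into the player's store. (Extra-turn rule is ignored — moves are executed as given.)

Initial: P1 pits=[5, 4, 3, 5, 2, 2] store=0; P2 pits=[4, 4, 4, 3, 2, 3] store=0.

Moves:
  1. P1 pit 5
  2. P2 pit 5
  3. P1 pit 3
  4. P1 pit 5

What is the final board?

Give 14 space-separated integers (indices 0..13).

Answer: 6 5 3 0 3 0 3 6 5 4 3 2 0 1

Derivation:
Move 1: P1 pit5 -> P1=[5,4,3,5,2,0](1) P2=[5,4,4,3,2,3](0)
Move 2: P2 pit5 -> P1=[6,5,3,5,2,0](1) P2=[5,4,4,3,2,0](1)
Move 3: P1 pit3 -> P1=[6,5,3,0,3,1](2) P2=[6,5,4,3,2,0](1)
Move 4: P1 pit5 -> P1=[6,5,3,0,3,0](3) P2=[6,5,4,3,2,0](1)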